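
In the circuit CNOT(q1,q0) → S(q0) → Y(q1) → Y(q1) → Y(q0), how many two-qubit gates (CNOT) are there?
1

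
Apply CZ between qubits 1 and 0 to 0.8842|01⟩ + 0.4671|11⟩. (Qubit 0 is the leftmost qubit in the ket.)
0.8842|01⟩ - 0.4671|11⟩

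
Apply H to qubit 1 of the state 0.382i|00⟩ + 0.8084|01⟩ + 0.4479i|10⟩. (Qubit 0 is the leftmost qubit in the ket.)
(0.5716 + 0.2701i)|00⟩ + (-0.5716 + 0.2701i)|01⟩ + 0.3167i|10⟩ + 0.3167i|11⟩

H on qubit 1 mixes each pair of kets that differ only in qubit 1: amplitudes (a, b) of (|…0…⟩, |…1…⟩) become ((a + b)/√2, (a − b)/√2). Kets absent from the input have amplitude 0.
(|00⟩, |01⟩): (a, b) = (0.382i, 0.8084) → ((0.5716 + 0.2701i), (-0.5716 + 0.2701i))
(|10⟩, |11⟩): (a, b) = (0.4479i, 0) → (0.3167i, 0.3167i)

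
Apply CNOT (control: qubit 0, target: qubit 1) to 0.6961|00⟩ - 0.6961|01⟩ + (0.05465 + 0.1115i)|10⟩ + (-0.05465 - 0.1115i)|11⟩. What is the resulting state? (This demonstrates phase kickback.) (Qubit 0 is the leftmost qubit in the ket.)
0.6961|00⟩ - 0.6961|01⟩ + (-0.05465 - 0.1115i)|10⟩ + (0.05465 + 0.1115i)|11⟩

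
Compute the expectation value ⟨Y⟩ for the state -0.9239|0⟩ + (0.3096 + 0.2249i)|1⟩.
-0.4156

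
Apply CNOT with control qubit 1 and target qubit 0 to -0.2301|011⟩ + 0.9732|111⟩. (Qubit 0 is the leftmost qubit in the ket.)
0.9732|011⟩ - 0.2301|111⟩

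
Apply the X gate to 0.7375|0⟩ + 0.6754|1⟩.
0.6754|0⟩ + 0.7375|1⟩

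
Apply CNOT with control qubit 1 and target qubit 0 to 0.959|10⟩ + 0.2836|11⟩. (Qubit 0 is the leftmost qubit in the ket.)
0.2836|01⟩ + 0.959|10⟩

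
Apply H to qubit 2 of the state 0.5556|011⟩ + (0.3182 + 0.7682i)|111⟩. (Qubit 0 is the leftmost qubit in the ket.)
0.3929|010⟩ - 0.3929|011⟩ + (0.225 + 0.5432i)|110⟩ + (-0.225 - 0.5432i)|111⟩

H on qubit 2 mixes each pair of kets that differ only in qubit 2: amplitudes (a, b) of (|…0…⟩, |…1…⟩) become ((a + b)/√2, (a − b)/√2). Kets absent from the input have amplitude 0.
(|010⟩, |011⟩): (a, b) = (0, 0.5556) → (0.3929, -0.3929)
(|110⟩, |111⟩): (a, b) = (0, (0.3182 + 0.7682i)) → ((0.225 + 0.5432i), (-0.225 - 0.5432i))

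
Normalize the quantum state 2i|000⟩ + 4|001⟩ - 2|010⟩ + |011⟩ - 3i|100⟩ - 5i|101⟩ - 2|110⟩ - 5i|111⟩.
0.2132i|000⟩ + 0.4264|001⟩ - 0.2132|010⟩ + 0.1066|011⟩ - 0.3198i|100⟩ - 0.533i|101⟩ - 0.2132|110⟩ - 0.533i|111⟩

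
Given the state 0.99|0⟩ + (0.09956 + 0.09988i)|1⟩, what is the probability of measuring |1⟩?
0.01989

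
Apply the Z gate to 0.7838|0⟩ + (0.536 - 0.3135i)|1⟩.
0.7838|0⟩ + (-0.536 + 0.3135i)|1⟩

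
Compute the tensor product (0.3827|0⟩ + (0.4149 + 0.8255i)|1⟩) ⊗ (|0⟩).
0.3827|00⟩ + (0.4149 + 0.8255i)|10⟩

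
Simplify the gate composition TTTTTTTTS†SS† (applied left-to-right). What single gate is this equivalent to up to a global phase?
S†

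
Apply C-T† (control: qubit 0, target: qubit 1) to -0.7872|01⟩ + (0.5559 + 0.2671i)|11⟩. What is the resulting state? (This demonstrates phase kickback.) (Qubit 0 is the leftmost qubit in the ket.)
-0.7872|01⟩ + (0.5819 - 0.2042i)|11⟩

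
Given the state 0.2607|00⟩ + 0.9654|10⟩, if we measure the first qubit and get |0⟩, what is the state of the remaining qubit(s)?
|0⟩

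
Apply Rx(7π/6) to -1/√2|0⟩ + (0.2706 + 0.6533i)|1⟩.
(0.8141 - 0.2614i)|0⟩ + (-0.07004 + 0.5139i)|1⟩

Rx(7π/6) = [[cos(θ/2), −i·sin(θ/2)], [−i·sin(θ/2), cos(θ/2)]]; θ = 7π/6, cos(θ/2) ≈ -0.258819, sin(θ/2) ≈ 0.965926.
With a = amp(|0⟩) = -1/√2 and b = amp(|1⟩) = (0.2706 + 0.6533i):
new amp(|0⟩) = (-0.258819)·a + (-0.965926i)·b = (0.8141 - 0.2614i)
new amp(|1⟩) = (-0.965926i)·a + (-0.258819)·b = (-0.07004 + 0.5139i)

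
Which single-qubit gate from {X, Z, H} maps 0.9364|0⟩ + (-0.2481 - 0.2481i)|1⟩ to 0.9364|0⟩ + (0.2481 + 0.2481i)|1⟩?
Z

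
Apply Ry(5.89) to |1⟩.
-0.1953|0⟩ - 0.9807|1⟩

Ry(5.89) = [[cos(θ/2), −sin(θ/2)], [sin(θ/2), cos(θ/2)]]; θ = 5.89, cos(θ/2) ≈ -0.980738, sin(θ/2) ≈ 0.195329.
With a = amp(|0⟩) = 0 and b = amp(|1⟩) = 1:
new amp(|0⟩) = (-0.980738)·a + (-0.195329)·b = -0.1953
new amp(|1⟩) = (0.195329)·a + (-0.980738)·b = -0.9807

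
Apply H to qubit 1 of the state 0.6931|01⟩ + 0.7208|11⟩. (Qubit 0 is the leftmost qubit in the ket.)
0.4901|00⟩ - 0.4901|01⟩ + 0.5097|10⟩ - 0.5097|11⟩

H on qubit 1 mixes each pair of kets that differ only in qubit 1: amplitudes (a, b) of (|…0…⟩, |…1…⟩) become ((a + b)/√2, (a − b)/√2). Kets absent from the input have amplitude 0.
(|00⟩, |01⟩): (a, b) = (0, 0.6931) → (0.4901, -0.4901)
(|10⟩, |11⟩): (a, b) = (0, 0.7208) → (0.5097, -0.5097)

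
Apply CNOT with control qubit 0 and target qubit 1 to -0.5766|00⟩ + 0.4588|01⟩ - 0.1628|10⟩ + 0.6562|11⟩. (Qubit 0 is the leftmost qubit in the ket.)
-0.5766|00⟩ + 0.4588|01⟩ + 0.6562|10⟩ - 0.1628|11⟩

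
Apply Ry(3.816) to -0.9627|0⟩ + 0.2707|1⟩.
0.06305|0⟩ - 0.998|1⟩

Ry(3.816) = [[cos(θ/2), −sin(θ/2)], [sin(θ/2), cos(θ/2)]]; θ = 3.816, cos(θ/2) ≈ -0.33085, sin(θ/2) ≈ 0.943684.
With a = amp(|0⟩) = -0.9627 and b = amp(|1⟩) = 0.2707:
new amp(|0⟩) = (-0.33085)·a + (-0.943684)·b = 0.06305
new amp(|1⟩) = (0.943684)·a + (-0.33085)·b = -0.998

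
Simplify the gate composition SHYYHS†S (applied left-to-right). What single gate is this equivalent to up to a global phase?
S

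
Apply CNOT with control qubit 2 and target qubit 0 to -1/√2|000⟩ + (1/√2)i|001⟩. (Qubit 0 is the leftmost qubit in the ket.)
-1/√2|000⟩ + (1/√2)i|101⟩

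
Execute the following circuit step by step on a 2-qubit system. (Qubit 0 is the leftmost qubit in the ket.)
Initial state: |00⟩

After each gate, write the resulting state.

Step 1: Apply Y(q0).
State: i|10⟩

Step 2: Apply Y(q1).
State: -|11⟩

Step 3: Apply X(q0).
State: -|01⟩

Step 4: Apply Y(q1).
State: i|00⟩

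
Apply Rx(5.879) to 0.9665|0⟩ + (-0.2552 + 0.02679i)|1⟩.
(-0.9415 + 0.05122i)|0⟩ + (0.25 - 0.2202i)|1⟩

Rx(5.879) = [[cos(θ/2), −i·sin(θ/2)], [−i·sin(θ/2), cos(θ/2)]]; θ = 5.879, cos(θ/2) ≈ -0.979649, sin(θ/2) ≈ 0.20072.
With a = amp(|0⟩) = 0.9665 and b = amp(|1⟩) = (-0.2552 + 0.02679i):
new amp(|0⟩) = (-0.979649)·a + (-0.20072i)·b = (-0.9415 + 0.05122i)
new amp(|1⟩) = (-0.20072i)·a + (-0.979649)·b = (0.25 - 0.2202i)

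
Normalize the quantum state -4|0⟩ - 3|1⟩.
-0.8|0⟩ - 0.6|1⟩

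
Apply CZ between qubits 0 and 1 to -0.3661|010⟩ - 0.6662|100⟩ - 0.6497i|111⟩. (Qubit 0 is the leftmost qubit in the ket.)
-0.3661|010⟩ - 0.6662|100⟩ + 0.6497i|111⟩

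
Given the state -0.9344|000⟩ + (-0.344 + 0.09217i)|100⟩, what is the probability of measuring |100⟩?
0.1268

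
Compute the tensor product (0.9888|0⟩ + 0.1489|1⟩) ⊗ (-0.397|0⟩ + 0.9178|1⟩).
-0.3926|00⟩ + 0.9075|01⟩ - 0.05911|10⟩ + 0.1367|11⟩

amp(|b₁b₂…⟩) = product of the factor amplitudes for bits b₁, b₂, …; only kets whose every factor amplitude is nonzero survive.
|00⟩: (0.9888)(-0.397) = -0.3926
|01⟩: (0.9888)(0.9178) = 0.9075
|10⟩: (0.1489)(-0.397) = -0.05911
|11⟩: (0.1489)(0.9178) = 0.1367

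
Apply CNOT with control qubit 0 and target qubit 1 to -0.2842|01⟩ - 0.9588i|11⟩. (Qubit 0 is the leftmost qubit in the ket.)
-0.2842|01⟩ - 0.9588i|10⟩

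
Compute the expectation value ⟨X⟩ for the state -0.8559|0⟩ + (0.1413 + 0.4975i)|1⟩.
-0.2419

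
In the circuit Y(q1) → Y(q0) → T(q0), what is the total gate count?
3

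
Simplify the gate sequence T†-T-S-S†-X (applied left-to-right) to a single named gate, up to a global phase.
X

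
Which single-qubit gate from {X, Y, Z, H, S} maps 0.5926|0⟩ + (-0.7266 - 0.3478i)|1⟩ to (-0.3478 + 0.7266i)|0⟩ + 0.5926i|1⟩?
Y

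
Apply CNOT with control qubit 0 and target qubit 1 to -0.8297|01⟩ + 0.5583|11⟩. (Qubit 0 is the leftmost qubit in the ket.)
-0.8297|01⟩ + 0.5583|10⟩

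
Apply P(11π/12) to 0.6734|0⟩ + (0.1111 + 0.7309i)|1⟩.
0.6734|0⟩ + (-0.2965 - 0.6772i)|1⟩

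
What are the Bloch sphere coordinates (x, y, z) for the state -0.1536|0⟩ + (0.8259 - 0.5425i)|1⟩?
(-0.2537, 0.1667, -0.9528)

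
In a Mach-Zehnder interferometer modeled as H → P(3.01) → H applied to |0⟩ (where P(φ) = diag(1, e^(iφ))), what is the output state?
(0.004323 + 0.06561i)|0⟩ + (0.9957 - 0.06561i)|1⟩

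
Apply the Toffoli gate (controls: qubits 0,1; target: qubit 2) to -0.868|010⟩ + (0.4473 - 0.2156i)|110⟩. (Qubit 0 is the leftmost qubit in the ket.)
-0.868|010⟩ + (0.4473 - 0.2156i)|111⟩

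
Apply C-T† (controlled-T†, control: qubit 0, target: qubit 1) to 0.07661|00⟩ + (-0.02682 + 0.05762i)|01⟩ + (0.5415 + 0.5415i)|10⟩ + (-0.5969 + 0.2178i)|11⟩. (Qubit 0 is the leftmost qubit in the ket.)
0.07661|00⟩ + (-0.02682 + 0.05762i)|01⟩ + (0.5415 + 0.5415i)|10⟩ + (-0.2681 + 0.5761i)|11⟩

C-T† leaves the control-|0⟩ kets |00⟩, |01⟩ unchanged and applies T† to qubit 1 on the control-|1⟩ pair (|10⟩, |11⟩).
T† = [[1, 0], [0, (1/√2 - (1/√2)i)]].
With a = amp(|10⟩) = (0.5415 + 0.5415i) and b = amp(|11⟩) = (-0.5969 + 0.2178i):
new amp(|10⟩) = (1)·a = (0.5415 + 0.5415i)
new amp(|11⟩) = (1/√2 - (1/√2)i)·b = (-0.2681 + 0.5761i)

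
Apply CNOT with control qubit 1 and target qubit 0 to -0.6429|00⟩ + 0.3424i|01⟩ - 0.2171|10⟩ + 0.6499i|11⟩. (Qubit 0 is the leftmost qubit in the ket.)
-0.6429|00⟩ + 0.6499i|01⟩ - 0.2171|10⟩ + 0.3424i|11⟩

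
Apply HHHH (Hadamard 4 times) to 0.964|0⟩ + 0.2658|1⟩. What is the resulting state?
0.964|0⟩ + 0.2658|1⟩

H² = I, so an even number of Hadamards cancels: H^4 = I and the state is unchanged.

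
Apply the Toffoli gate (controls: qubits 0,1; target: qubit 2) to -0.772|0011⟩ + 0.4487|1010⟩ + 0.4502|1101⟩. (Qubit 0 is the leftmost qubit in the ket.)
-0.772|0011⟩ + 0.4487|1010⟩ + 0.4502|1111⟩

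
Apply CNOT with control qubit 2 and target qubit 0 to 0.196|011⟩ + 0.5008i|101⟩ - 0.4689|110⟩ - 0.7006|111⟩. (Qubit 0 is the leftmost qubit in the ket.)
0.5008i|001⟩ - 0.7006|011⟩ - 0.4689|110⟩ + 0.196|111⟩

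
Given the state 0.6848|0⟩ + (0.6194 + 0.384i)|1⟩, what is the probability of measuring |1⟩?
0.5311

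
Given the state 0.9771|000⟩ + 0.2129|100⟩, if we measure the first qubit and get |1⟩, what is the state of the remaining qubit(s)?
|00⟩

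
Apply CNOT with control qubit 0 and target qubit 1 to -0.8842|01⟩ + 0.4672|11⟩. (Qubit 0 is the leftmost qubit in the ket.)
-0.8842|01⟩ + 0.4672|10⟩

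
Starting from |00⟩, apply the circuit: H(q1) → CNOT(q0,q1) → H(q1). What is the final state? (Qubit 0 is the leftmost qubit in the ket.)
|00⟩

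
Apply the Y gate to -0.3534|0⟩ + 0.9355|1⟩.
-0.9355i|0⟩ - 0.3534i|1⟩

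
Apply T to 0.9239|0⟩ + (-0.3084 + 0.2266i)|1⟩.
0.9239|0⟩ + (-0.3783 - 0.05784i)|1⟩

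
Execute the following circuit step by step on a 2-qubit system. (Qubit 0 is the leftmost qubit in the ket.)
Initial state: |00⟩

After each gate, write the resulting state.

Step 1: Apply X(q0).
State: |10⟩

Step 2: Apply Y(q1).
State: i|11⟩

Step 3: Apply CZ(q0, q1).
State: -i|11⟩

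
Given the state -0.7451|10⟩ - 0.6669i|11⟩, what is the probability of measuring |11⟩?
0.4448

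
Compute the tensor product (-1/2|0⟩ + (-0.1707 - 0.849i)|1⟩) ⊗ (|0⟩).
-1/2|00⟩ + (-0.1707 - 0.849i)|10⟩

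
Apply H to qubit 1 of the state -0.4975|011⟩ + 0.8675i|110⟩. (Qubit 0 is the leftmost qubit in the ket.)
-0.3518|001⟩ + 0.3518|011⟩ + 0.6134i|100⟩ - 0.6134i|110⟩

H on qubit 1 mixes each pair of kets that differ only in qubit 1: amplitudes (a, b) of (|…0…⟩, |…1…⟩) become ((a + b)/√2, (a − b)/√2). Kets absent from the input have amplitude 0.
(|001⟩, |011⟩): (a, b) = (0, -0.4975) → (-0.3518, 0.3518)
(|100⟩, |110⟩): (a, b) = (0, 0.8675i) → (0.6134i, -0.6134i)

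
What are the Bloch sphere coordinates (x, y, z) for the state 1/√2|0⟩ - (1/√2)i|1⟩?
(0, -1, 0)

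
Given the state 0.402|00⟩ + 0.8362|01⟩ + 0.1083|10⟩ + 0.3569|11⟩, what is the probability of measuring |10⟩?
0.01173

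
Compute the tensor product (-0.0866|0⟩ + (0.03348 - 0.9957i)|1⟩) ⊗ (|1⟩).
-0.0866|01⟩ + (0.03348 - 0.9957i)|11⟩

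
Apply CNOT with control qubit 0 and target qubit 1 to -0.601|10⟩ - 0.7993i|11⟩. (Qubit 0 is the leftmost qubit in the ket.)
-0.7993i|10⟩ - 0.601|11⟩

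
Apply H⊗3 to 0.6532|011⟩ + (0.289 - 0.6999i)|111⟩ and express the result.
(0.3331 - 0.2475i)|000⟩ + (-0.3331 + 0.2475i)|001⟩ + (-0.3331 + 0.2475i)|010⟩ + (0.3331 - 0.2475i)|011⟩ + (0.1288 + 0.2475i)|100⟩ + (-0.1288 - 0.2475i)|101⟩ + (-0.1288 - 0.2475i)|110⟩ + (0.1288 + 0.2475i)|111⟩

H⊗3 gives amp(|y⟩) = (1/2√2) Σ_x (−1)^(x·y) amp(|x⟩), where x·y is the number of positions in which both x and y have a 1.
|000⟩: (0.6532 + (0.289 - 0.6999i))/(2√2) = (0.3331 - 0.2475i)
|001⟩: (-0.6532 - (0.289 - 0.6999i))/(2√2) = (-0.3331 + 0.2475i)
|010⟩: (-0.6532 - (0.289 - 0.6999i))/(2√2) = (-0.3331 + 0.2475i)
|011⟩: (0.6532 + (0.289 - 0.6999i))/(2√2) = (0.3331 - 0.2475i)
|100⟩: (0.6532 - (0.289 - 0.6999i))/(2√2) = (0.1288 + 0.2475i)
|101⟩: (-0.6532 + (0.289 - 0.6999i))/(2√2) = (-0.1288 - 0.2475i)
|110⟩: (-0.6532 + (0.289 - 0.6999i))/(2√2) = (-0.1288 - 0.2475i)
|111⟩: (0.6532 - (0.289 - 0.6999i))/(2√2) = (0.1288 + 0.2475i)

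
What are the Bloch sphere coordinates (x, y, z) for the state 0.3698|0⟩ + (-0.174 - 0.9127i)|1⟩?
(-0.1287, -0.675, -0.7265)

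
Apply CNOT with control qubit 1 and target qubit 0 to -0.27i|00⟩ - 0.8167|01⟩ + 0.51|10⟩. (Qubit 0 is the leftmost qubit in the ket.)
-0.27i|00⟩ + 0.51|10⟩ - 0.8167|11⟩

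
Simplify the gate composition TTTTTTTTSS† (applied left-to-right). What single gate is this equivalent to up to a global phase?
I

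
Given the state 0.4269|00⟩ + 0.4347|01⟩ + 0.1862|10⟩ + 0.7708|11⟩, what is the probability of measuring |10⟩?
0.03467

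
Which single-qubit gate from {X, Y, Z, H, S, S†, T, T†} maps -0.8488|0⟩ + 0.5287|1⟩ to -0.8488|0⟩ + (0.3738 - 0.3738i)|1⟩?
T†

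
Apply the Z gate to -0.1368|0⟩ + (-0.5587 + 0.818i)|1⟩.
-0.1368|0⟩ + (0.5587 - 0.818i)|1⟩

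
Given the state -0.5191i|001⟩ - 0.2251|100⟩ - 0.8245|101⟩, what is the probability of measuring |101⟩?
0.6798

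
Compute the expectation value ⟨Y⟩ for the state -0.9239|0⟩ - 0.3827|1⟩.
0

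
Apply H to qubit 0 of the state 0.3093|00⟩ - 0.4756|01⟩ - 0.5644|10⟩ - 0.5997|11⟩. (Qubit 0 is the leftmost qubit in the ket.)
-0.1804|00⟩ - 0.7604|01⟩ + 0.6178|10⟩ + 0.08775|11⟩

H on qubit 0 mixes each pair of kets that differ only in qubit 0: amplitudes (a, b) of (|…0…⟩, |…1…⟩) become ((a + b)/√2, (a − b)/√2). Kets absent from the input have amplitude 0.
(|00⟩, |10⟩): (a, b) = (0.3093, -0.5644) → (-0.1804, 0.6178)
(|01⟩, |11⟩): (a, b) = (-0.4756, -0.5997) → (-0.7604, 0.08775)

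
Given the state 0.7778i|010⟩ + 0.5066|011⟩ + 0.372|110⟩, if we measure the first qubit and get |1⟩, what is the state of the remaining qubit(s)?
|10⟩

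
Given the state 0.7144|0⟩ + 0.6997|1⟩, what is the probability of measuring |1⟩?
0.4896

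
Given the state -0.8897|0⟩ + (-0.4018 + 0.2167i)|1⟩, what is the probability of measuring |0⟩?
0.7916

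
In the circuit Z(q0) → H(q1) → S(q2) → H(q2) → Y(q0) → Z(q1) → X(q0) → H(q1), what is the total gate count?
8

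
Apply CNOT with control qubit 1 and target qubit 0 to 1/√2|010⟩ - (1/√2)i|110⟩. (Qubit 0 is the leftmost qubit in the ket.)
-(1/√2)i|010⟩ + 1/√2|110⟩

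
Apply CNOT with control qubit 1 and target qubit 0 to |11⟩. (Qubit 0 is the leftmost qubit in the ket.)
|01⟩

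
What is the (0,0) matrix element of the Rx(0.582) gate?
0.958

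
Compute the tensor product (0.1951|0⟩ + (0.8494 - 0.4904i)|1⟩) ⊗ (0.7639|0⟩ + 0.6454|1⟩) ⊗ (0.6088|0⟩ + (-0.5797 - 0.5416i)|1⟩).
0.09073|000⟩ + (-0.0864 - 0.08072i)|001⟩ + 0.07666|010⟩ + (-0.07299 - 0.0682i)|011⟩ + (0.395 - 0.2281i)|100⟩ + (-0.579 - 0.1343i)|101⟩ + (0.3337 - 0.1927i)|110⟩ + (-0.4892 - 0.1134i)|111⟩

amp(|b₁b₂…⟩) = product of the factor amplitudes for bits b₁, b₂, …; only kets whose every factor amplitude is nonzero survive.
|000⟩: (0.1951)(0.7639)(0.6088) = 0.09073
|001⟩: (0.1951)(0.7639)(-0.5797 - 0.5416i) = (-0.0864 - 0.08072i)
|010⟩: (0.1951)(0.6454)(0.6088) = 0.07666
|011⟩: (0.1951)(0.6454)(-0.5797 - 0.5416i) = (-0.07299 - 0.0682i)
|100⟩: (0.8494 - 0.4904i)(0.7639)(0.6088) = (0.395 - 0.2281i)
|101⟩: (0.8494 - 0.4904i)(0.7639)(-0.5797 - 0.5416i) = (-0.579 - 0.1343i)
|110⟩: (0.8494 - 0.4904i)(0.6454)(0.6088) = (0.3337 - 0.1927i)
|111⟩: (0.8494 - 0.4904i)(0.6454)(-0.5797 - 0.5416i) = (-0.4892 - 0.1134i)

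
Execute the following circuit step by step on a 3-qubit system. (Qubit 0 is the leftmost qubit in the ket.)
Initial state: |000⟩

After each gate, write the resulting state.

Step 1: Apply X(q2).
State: |001⟩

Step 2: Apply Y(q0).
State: i|101⟩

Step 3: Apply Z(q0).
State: -i|101⟩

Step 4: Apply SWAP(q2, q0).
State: -i|101⟩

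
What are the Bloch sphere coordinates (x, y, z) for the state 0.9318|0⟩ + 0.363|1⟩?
(0.6765, 0, 0.7365)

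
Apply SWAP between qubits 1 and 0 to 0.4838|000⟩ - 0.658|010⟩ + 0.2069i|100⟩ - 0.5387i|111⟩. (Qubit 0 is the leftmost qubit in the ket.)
0.4838|000⟩ + 0.2069i|010⟩ - 0.658|100⟩ - 0.5387i|111⟩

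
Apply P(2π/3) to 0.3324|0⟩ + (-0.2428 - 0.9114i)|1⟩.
0.3324|0⟩ + (0.9107 + 0.2454i)|1⟩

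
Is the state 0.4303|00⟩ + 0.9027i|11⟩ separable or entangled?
Entangled

Writing the state as a|00⟩ + b|01⟩ + c|10⟩ + d|11⟩, it is a product state iff ad − bc = 0.
Here (a, b, c, d) = (0.4303, 0, 0, 0.9027i): ad − bc = (0.4303)(0.9027i) − (0)(0) = 0.3884i ≠ 0, so the state is entangled.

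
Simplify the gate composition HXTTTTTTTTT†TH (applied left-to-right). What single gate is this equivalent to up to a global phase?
Z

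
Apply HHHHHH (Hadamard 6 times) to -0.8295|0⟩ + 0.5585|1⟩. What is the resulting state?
-0.8295|0⟩ + 0.5585|1⟩

H² = I, so an even number of Hadamards cancels: H^6 = I and the state is unchanged.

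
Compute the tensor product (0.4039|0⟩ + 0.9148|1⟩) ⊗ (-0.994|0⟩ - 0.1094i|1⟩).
-0.4015|00⟩ - 0.04419i|01⟩ - 0.9093|10⟩ - 0.1001i|11⟩

amp(|b₁b₂…⟩) = product of the factor amplitudes for bits b₁, b₂, …; only kets whose every factor amplitude is nonzero survive.
|00⟩: (0.4039)(-0.994) = -0.4015
|01⟩: (0.4039)(-0.1094i) = -0.04419i
|10⟩: (0.9148)(-0.994) = -0.9093
|11⟩: (0.9148)(-0.1094i) = -0.1001i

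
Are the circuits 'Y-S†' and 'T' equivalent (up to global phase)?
No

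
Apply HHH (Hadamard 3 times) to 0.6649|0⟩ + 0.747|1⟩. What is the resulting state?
0.9984|0⟩ - 0.05805|1⟩

H² = I, so H^3 = H: a single Hadamard. With (a, b) = (0.6649, 0.747), H gives ((a + b)/√2, (a − b)/√2) = (0.9984, -0.05805).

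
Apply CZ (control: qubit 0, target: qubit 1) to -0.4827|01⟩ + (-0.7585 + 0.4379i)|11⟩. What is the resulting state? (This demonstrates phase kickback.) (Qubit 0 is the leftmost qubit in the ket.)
-0.4827|01⟩ + (0.7585 - 0.4379i)|11⟩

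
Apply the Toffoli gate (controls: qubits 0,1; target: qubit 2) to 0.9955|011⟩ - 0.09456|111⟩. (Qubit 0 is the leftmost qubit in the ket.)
0.9955|011⟩ - 0.09456|110⟩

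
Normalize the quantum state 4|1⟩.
|1⟩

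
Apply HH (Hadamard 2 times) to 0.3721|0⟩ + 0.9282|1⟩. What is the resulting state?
0.3721|0⟩ + 0.9282|1⟩

H² = I, so an even number of Hadamards cancels: H^2 = I and the state is unchanged.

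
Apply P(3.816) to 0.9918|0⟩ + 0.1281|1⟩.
0.9918|0⟩ + (-0.1001 - 0.07999i)|1⟩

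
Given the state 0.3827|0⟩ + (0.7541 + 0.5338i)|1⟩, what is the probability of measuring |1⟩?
0.8536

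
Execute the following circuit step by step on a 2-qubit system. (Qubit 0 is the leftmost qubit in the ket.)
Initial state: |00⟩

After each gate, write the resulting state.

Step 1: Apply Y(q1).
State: i|01⟩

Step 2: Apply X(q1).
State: i|00⟩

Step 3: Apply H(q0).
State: (1/√2)i|00⟩ + (1/√2)i|10⟩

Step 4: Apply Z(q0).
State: (1/√2)i|00⟩ - (1/√2)i|10⟩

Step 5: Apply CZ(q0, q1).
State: (1/√2)i|00⟩ - (1/√2)i|10⟩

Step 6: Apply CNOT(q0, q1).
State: (1/√2)i|00⟩ - (1/√2)i|11⟩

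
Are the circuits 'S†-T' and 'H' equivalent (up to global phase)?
No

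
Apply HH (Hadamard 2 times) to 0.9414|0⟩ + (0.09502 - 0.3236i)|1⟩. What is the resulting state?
0.9414|0⟩ + (0.09502 - 0.3236i)|1⟩

H² = I, so an even number of Hadamards cancels: H^2 = I and the state is unchanged.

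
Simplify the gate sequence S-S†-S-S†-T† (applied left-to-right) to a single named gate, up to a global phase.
T†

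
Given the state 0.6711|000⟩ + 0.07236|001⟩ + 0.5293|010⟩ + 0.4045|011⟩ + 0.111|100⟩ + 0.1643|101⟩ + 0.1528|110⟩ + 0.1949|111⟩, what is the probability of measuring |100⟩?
0.01232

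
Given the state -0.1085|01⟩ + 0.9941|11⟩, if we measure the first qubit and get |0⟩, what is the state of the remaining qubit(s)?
-|1⟩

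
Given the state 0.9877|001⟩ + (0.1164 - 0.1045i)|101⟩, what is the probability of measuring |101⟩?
0.02447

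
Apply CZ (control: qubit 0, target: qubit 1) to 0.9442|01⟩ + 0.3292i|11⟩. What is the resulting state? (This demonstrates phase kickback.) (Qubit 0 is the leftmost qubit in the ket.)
0.9442|01⟩ - 0.3292i|11⟩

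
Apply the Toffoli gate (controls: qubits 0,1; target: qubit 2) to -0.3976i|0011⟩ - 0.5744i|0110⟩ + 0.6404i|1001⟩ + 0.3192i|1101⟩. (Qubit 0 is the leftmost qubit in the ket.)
-0.3976i|0011⟩ - 0.5744i|0110⟩ + 0.6404i|1001⟩ + 0.3192i|1111⟩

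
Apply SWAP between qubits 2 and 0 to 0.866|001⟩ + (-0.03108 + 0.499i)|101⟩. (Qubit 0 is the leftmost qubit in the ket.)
0.866|100⟩ + (-0.03108 + 0.499i)|101⟩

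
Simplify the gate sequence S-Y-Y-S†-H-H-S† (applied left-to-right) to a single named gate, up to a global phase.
S†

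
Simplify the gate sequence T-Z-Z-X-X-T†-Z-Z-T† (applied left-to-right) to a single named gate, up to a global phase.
T†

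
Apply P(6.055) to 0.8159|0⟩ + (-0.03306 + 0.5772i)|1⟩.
0.8159|0⟩ + (0.09837 + 0.5697i)|1⟩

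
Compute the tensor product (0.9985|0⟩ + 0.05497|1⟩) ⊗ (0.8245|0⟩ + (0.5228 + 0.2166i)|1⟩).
0.8233|00⟩ + (0.522 + 0.2163i)|01⟩ + 0.04532|10⟩ + (0.02874 + 0.01191i)|11⟩

amp(|b₁b₂…⟩) = product of the factor amplitudes for bits b₁, b₂, …; only kets whose every factor amplitude is nonzero survive.
|00⟩: (0.9985)(0.8245) = 0.8233
|01⟩: (0.9985)(0.5228 + 0.2166i) = (0.522 + 0.2163i)
|10⟩: (0.05497)(0.8245) = 0.04532
|11⟩: (0.05497)(0.5228 + 0.2166i) = (0.02874 + 0.01191i)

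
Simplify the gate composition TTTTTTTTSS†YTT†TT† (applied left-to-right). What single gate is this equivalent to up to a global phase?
Y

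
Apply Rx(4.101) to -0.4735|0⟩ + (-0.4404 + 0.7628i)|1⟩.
(0.8952 + 0.3907i)|0⟩ + (0.2033 + 0.06801i)|1⟩

Rx(4.101) = [[cos(θ/2), −i·sin(θ/2)], [−i·sin(θ/2), cos(θ/2)]]; θ = 4.101, cos(θ/2) ≈ -0.461516, sin(θ/2) ≈ 0.887132.
With a = amp(|0⟩) = -0.4735 and b = amp(|1⟩) = (-0.4404 + 0.7628i):
new amp(|0⟩) = (-0.461516)·a + (-0.887132i)·b = (0.8952 + 0.3907i)
new amp(|1⟩) = (-0.887132i)·a + (-0.461516)·b = (0.2033 + 0.06801i)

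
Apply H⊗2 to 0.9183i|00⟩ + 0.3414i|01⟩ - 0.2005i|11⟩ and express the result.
0.5296i|00⟩ + 0.3887i|01⟩ + 0.7301i|10⟩ + 0.1882i|11⟩

H⊗2 gives amp(|y⟩) = (1/2) Σ_x (−1)^(x·y) amp(|x⟩), where x·y is the number of positions in which both x and y have a 1.
|00⟩: (0.9183i + 0.3414i - 0.2005i)/2 = 0.5296i
|01⟩: (0.9183i - 0.3414i + 0.2005i)/2 = 0.3887i
|10⟩: (0.9183i + 0.3414i + 0.2005i)/2 = 0.7301i
|11⟩: (0.9183i - 0.3414i - 0.2005i)/2 = 0.1882i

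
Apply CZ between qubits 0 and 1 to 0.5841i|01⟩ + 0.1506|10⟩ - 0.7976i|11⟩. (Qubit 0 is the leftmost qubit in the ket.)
0.5841i|01⟩ + 0.1506|10⟩ + 0.7976i|11⟩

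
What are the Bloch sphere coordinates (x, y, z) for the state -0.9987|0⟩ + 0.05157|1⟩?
(-0.103, 0, 0.9947)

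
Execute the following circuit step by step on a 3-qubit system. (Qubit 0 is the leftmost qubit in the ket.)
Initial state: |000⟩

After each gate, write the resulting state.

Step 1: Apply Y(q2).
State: i|001⟩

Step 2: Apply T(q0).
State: i|001⟩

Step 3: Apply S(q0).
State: i|001⟩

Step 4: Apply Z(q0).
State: i|001⟩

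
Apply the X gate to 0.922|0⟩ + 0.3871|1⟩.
0.3871|0⟩ + 0.922|1⟩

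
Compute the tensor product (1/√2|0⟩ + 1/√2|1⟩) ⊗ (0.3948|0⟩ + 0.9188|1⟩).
0.2792|00⟩ + 0.6497|01⟩ + 0.2792|10⟩ + 0.6497|11⟩

amp(|b₁b₂…⟩) = product of the factor amplitudes for bits b₁, b₂, …; only kets whose every factor amplitude is nonzero survive.
|00⟩: (1/√2)(0.3948) = 0.2792
|01⟩: (1/√2)(0.9188) = 0.6497
|10⟩: (1/√2)(0.3948) = 0.2792
|11⟩: (1/√2)(0.9188) = 0.6497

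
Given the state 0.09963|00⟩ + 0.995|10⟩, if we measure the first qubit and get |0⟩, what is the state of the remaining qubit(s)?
|0⟩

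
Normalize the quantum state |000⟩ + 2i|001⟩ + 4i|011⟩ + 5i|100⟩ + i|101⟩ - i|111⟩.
0.1443|000⟩ + 0.2887i|001⟩ + (1/√3)i|011⟩ + 0.7217i|100⟩ + 0.1443i|101⟩ - 0.1443i|111⟩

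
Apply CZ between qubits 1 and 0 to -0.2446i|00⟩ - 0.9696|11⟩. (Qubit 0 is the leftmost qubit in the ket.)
-0.2446i|00⟩ + 0.9696|11⟩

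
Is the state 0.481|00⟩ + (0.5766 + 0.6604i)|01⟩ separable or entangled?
Separable

Writing the state as a|00⟩ + b|01⟩ + c|10⟩ + d|11⟩, it is a product state iff ad − bc = 0.
Here (a, b, c, d) = (0.481, (0.5766 + 0.6604i), 0, 0): ad − bc = (0.481)(0) − (0.5766 + 0.6604i)(0) = 0, so the state is separable.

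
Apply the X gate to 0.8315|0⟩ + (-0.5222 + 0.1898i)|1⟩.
(-0.5222 + 0.1898i)|0⟩ + 0.8315|1⟩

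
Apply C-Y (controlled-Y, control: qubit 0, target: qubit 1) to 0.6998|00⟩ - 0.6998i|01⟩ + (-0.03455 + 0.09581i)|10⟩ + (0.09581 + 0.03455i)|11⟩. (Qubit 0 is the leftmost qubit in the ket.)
0.6998|00⟩ - 0.6998i|01⟩ + (0.03455 - 0.09581i)|10⟩ + (-0.09581 - 0.03455i)|11⟩

C-Y leaves the control-|0⟩ kets |00⟩, |01⟩ unchanged and applies Y to qubit 1 on the control-|1⟩ pair (|10⟩, |11⟩).
Y = [[0, -i], [i, 0]].
With a = amp(|10⟩) = (-0.03455 + 0.09581i) and b = amp(|11⟩) = (0.09581 + 0.03455i):
new amp(|10⟩) = (-i)·b = (0.03455 - 0.09581i)
new amp(|11⟩) = (i)·a = (-0.09581 - 0.03455i)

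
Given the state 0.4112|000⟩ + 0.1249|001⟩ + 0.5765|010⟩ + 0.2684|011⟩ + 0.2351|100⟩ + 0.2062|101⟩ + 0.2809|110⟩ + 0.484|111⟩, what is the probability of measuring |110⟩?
0.0789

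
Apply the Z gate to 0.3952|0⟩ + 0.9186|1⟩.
0.3952|0⟩ - 0.9186|1⟩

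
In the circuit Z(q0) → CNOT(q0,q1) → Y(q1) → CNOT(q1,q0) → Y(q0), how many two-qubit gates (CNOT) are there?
2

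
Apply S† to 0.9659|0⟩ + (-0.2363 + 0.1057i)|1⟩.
0.9659|0⟩ + (0.1057 + 0.2363i)|1⟩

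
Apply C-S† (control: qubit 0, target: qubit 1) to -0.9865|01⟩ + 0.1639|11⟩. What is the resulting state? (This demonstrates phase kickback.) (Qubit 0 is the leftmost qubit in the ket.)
-0.9865|01⟩ - 0.1639i|11⟩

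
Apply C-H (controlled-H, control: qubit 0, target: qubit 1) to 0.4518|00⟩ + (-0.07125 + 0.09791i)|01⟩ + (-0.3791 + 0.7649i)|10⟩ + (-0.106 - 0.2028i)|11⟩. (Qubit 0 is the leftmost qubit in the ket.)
0.4518|00⟩ + (-0.07125 + 0.09791i)|01⟩ + (-0.343 + 0.3975i)|10⟩ + (-0.1931 + 0.6843i)|11⟩

C-H leaves the control-|0⟩ kets |00⟩, |01⟩ unchanged and applies H to qubit 1 on the control-|1⟩ pair (|10⟩, |11⟩).
H = [[1/√2, 1/√2], [1/√2, -1/√2]].
With a = amp(|10⟩) = (-0.3791 + 0.7649i) and b = amp(|11⟩) = (-0.106 - 0.2028i):
new amp(|10⟩) = (1/√2)·a + (1/√2)·b = (-0.343 + 0.3975i)
new amp(|11⟩) = (1/√2)·a + (-1/√2)·b = (-0.1931 + 0.6843i)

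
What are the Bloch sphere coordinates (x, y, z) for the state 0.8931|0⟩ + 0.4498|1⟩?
(0.8034, 0, 0.5953)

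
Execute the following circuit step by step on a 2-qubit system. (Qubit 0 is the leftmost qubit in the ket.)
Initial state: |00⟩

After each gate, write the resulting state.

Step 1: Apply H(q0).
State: 1/√2|00⟩ + 1/√2|10⟩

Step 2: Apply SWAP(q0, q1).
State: 1/√2|00⟩ + 1/√2|01⟩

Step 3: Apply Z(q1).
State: 1/√2|00⟩ - 1/√2|01⟩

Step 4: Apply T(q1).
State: 1/√2|00⟩ + (-1/2 - (1/2)i)|01⟩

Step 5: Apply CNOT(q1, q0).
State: 1/√2|00⟩ + (-1/2 - (1/2)i)|11⟩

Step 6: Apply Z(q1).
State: 1/√2|00⟩ + (1/2 + (1/2)i)|11⟩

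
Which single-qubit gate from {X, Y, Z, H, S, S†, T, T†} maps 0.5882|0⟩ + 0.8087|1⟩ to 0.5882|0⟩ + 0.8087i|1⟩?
S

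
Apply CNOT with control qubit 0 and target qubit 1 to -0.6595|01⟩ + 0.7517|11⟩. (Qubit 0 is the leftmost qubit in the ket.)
-0.6595|01⟩ + 0.7517|10⟩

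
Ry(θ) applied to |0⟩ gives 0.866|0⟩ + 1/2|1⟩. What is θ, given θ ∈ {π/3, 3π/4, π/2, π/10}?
π/3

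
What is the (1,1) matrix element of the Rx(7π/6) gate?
-0.2588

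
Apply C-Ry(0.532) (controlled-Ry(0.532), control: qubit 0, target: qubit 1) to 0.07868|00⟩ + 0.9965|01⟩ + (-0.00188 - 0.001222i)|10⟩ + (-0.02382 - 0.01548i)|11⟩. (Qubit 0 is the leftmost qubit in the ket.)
0.07868|00⟩ + 0.9965|01⟩ + (0.004448 + 0.00289i)|10⟩ + (-0.02348 - 0.01526i)|11⟩

C-Ry(0.532) leaves the control-|0⟩ kets |00⟩, |01⟩ unchanged and applies Ry(0.532) to qubit 1 on the control-|1⟩ pair (|10⟩, |11⟩).
Ry(0.532) = [[cos(θ/2), −sin(θ/2)], [sin(θ/2), cos(θ/2)]]; θ = 0.532, cos(θ/2) ≈ 0.96483, sin(θ/2) ≈ 0.262874.
With a = amp(|10⟩) = (-0.00188 - 0.001222i) and b = amp(|11⟩) = (-0.02382 - 0.01548i):
new amp(|10⟩) = (0.96483)·a + (-0.262874)·b = (0.004448 + 0.00289i)
new amp(|11⟩) = (0.262874)·a + (0.96483)·b = (-0.02348 - 0.01526i)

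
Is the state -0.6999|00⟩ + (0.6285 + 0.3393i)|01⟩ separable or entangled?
Separable

Writing the state as a|00⟩ + b|01⟩ + c|10⟩ + d|11⟩, it is a product state iff ad − bc = 0.
Here (a, b, c, d) = (-0.6999, (0.6285 + 0.3393i), 0, 0): ad − bc = (-0.6999)(0) − (0.6285 + 0.3393i)(0) = 0, so the state is separable.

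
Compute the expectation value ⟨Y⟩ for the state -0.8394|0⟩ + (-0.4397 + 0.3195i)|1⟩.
-0.5364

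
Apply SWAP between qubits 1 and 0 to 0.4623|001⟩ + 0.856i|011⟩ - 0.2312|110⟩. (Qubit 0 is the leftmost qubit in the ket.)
0.4623|001⟩ + 0.856i|101⟩ - 0.2312|110⟩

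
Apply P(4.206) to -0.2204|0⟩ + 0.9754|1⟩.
-0.2204|0⟩ + (-0.4731 - 0.853i)|1⟩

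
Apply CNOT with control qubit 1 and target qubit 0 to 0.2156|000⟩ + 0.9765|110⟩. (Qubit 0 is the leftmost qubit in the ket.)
0.2156|000⟩ + 0.9765|010⟩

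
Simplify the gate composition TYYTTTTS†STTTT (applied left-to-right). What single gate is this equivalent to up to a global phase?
T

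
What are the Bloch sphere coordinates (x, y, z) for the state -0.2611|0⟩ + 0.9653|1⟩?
(-0.5041, 0, -0.8636)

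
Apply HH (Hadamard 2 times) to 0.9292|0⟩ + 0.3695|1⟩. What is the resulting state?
0.9292|0⟩ + 0.3695|1⟩

H² = I, so an even number of Hadamards cancels: H^2 = I and the state is unchanged.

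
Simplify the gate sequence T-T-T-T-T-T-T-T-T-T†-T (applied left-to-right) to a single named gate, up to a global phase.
T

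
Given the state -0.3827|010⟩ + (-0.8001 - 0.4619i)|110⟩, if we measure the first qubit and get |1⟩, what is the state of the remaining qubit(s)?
(-0.866 - 0.5i)|10⟩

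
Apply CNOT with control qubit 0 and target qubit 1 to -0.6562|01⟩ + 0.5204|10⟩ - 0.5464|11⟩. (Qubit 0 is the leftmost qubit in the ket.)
-0.6562|01⟩ - 0.5464|10⟩ + 0.5204|11⟩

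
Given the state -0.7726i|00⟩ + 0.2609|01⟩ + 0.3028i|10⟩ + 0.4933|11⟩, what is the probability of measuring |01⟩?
0.06807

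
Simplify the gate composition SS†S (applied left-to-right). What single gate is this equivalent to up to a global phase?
S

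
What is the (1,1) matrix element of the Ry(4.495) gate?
-0.6262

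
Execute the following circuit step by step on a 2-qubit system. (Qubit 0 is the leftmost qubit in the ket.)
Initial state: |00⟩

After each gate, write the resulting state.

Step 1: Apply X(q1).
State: |01⟩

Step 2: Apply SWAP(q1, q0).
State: |10⟩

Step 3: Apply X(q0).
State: |00⟩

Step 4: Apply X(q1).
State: |01⟩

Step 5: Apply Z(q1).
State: -|01⟩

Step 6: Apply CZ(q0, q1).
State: -|01⟩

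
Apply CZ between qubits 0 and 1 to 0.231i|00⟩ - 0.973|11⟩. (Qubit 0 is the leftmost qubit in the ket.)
0.231i|00⟩ + 0.973|11⟩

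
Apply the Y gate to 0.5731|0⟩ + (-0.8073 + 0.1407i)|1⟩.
(0.1407 + 0.8073i)|0⟩ + 0.5731i|1⟩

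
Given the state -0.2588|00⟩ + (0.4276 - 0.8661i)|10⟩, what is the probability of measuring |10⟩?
0.933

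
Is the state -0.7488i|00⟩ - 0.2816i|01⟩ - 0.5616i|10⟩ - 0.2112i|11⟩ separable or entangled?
Separable

Writing the state as a|00⟩ + b|01⟩ + c|10⟩ + d|11⟩, it is a product state iff ad − bc = 0.
Here (a, b, c, d) = (-0.7488i, -0.2816i, -0.5616i, -0.2112i): ad − bc = (-0.7488i)(-0.2112i) − (-0.2816i)(-0.5616i) = 0, so the state is separable.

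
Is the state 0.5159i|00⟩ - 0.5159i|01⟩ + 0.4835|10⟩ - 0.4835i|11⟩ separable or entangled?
Entangled

Writing the state as a|00⟩ + b|01⟩ + c|10⟩ + d|11⟩, it is a product state iff ad − bc = 0.
Here (a, b, c, d) = (0.5159i, -0.5159i, 0.4835, -0.4835i): ad − bc = (0.5159i)(-0.4835i) − (-0.5159i)(0.4835) = (0.2494 + 0.2494i) ≠ 0, so the state is entangled.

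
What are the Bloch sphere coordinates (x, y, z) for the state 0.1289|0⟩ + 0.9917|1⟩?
(0.2557, 0, -0.9669)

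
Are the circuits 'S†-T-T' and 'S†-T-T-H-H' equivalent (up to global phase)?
Yes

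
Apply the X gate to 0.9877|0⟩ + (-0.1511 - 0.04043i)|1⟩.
(-0.1511 - 0.04043i)|0⟩ + 0.9877|1⟩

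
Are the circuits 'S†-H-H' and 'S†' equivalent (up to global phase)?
Yes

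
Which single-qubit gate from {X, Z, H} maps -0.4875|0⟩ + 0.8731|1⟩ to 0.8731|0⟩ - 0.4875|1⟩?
X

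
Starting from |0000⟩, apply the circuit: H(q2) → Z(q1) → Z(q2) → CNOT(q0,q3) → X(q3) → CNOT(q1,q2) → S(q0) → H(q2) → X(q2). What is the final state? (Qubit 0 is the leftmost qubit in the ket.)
|0001⟩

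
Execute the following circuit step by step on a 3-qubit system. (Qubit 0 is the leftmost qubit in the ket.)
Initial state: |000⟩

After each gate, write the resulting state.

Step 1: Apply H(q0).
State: 1/√2|000⟩ + 1/√2|100⟩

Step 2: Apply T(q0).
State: 1/√2|000⟩ + (1/2 + (1/2)i)|100⟩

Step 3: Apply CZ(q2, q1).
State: 1/√2|000⟩ + (1/2 + (1/2)i)|100⟩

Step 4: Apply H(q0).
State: (0.8536 + (1/√8)i)|000⟩ + (0.1464 - (1/√8)i)|100⟩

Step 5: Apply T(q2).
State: (0.8536 + (1/√8)i)|000⟩ + (0.1464 - (1/√8)i)|100⟩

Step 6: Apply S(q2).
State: (0.8536 + (1/√8)i)|000⟩ + (0.1464 - (1/√8)i)|100⟩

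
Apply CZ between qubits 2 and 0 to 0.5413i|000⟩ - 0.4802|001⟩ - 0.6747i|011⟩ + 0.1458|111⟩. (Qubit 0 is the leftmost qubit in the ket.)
0.5413i|000⟩ - 0.4802|001⟩ - 0.6747i|011⟩ - 0.1458|111⟩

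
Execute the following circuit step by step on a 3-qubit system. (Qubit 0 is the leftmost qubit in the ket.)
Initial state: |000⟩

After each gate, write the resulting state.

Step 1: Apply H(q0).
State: 1/√2|000⟩ + 1/√2|100⟩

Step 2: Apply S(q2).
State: 1/√2|000⟩ + 1/√2|100⟩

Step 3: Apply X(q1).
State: 1/√2|010⟩ + 1/√2|110⟩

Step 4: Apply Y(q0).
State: -(1/√2)i|010⟩ + (1/√2)i|110⟩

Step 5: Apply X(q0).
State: (1/√2)i|010⟩ - (1/√2)i|110⟩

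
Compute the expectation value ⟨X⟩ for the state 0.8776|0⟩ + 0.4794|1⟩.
0.8414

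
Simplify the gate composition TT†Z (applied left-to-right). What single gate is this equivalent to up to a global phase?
Z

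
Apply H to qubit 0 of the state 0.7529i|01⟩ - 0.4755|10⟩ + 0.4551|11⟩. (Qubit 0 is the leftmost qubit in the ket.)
-0.3362|00⟩ + (0.3218 + 0.5324i)|01⟩ + 0.3362|10⟩ + (-0.3218 + 0.5324i)|11⟩

H on qubit 0 mixes each pair of kets that differ only in qubit 0: amplitudes (a, b) of (|…0…⟩, |…1…⟩) become ((a + b)/√2, (a − b)/√2). Kets absent from the input have amplitude 0.
(|00⟩, |10⟩): (a, b) = (0, -0.4755) → (-0.3362, 0.3362)
(|01⟩, |11⟩): (a, b) = (0.7529i, 0.4551) → ((0.3218 + 0.5324i), (-0.3218 + 0.5324i))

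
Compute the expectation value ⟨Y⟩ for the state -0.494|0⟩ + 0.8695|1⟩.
0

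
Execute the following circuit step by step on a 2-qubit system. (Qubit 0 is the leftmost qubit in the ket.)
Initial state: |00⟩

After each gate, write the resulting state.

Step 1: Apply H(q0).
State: 1/√2|00⟩ + 1/√2|10⟩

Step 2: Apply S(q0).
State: 1/√2|00⟩ + (1/√2)i|10⟩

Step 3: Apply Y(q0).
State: 1/√2|00⟩ + (1/√2)i|10⟩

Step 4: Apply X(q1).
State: 1/√2|01⟩ + (1/√2)i|11⟩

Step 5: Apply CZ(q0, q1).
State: 1/√2|01⟩ - (1/√2)i|11⟩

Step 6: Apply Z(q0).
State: 1/√2|01⟩ + (1/√2)i|11⟩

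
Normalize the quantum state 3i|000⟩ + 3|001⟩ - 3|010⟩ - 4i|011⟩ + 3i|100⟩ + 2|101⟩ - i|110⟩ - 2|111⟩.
0.3841i|000⟩ + 0.3841|001⟩ - 0.3841|010⟩ - 0.5121i|011⟩ + 0.3841i|100⟩ + 0.2561|101⟩ - 0.128i|110⟩ - 0.2561|111⟩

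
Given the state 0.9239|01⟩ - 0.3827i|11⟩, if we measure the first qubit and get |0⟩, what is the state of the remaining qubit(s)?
|1⟩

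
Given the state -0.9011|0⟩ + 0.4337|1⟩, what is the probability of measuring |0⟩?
0.812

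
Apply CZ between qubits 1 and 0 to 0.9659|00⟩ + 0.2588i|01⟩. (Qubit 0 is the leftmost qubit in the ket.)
0.9659|00⟩ + 0.2588i|01⟩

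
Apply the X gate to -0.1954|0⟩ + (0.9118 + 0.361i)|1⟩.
(0.9118 + 0.361i)|0⟩ - 0.1954|1⟩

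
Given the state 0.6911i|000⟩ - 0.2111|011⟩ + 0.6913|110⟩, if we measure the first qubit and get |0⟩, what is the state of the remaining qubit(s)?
0.9564i|00⟩ - 0.2921|11⟩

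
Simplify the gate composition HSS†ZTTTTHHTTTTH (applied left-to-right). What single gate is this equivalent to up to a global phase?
X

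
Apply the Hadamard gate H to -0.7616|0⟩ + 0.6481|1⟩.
-0.08026|0⟩ - 0.9968|1⟩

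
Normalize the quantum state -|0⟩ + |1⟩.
-1/√2|0⟩ + 1/√2|1⟩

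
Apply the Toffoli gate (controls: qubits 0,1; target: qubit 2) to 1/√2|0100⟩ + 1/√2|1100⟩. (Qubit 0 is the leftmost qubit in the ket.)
1/√2|0100⟩ + 1/√2|1110⟩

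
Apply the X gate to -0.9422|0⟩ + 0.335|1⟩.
0.335|0⟩ - 0.9422|1⟩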